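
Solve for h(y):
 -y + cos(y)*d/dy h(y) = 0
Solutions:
 h(y) = C1 + Integral(y/cos(y), y)


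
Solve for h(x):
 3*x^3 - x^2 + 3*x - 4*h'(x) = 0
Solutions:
 h(x) = C1 + 3*x^4/16 - x^3/12 + 3*x^2/8


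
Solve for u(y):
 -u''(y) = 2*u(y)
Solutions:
 u(y) = C1*sin(sqrt(2)*y) + C2*cos(sqrt(2)*y)


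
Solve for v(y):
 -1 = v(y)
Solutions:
 v(y) = -1


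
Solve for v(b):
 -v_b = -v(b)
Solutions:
 v(b) = C1*exp(b)


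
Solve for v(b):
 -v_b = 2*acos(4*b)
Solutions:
 v(b) = C1 - 2*b*acos(4*b) + sqrt(1 - 16*b^2)/2


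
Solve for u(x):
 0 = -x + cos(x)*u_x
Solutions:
 u(x) = C1 + Integral(x/cos(x), x)


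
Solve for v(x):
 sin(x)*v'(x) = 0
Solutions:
 v(x) = C1


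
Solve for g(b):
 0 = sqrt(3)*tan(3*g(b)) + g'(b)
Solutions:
 g(b) = -asin(C1*exp(-3*sqrt(3)*b))/3 + pi/3
 g(b) = asin(C1*exp(-3*sqrt(3)*b))/3


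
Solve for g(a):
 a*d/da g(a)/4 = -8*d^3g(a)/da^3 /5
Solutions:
 g(a) = C1 + Integral(C2*airyai(-10^(1/3)*a/4) + C3*airybi(-10^(1/3)*a/4), a)


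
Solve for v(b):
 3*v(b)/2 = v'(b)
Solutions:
 v(b) = C1*exp(3*b/2)


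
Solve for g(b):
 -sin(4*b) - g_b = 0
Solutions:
 g(b) = C1 + cos(4*b)/4


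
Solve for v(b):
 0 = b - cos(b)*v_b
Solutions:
 v(b) = C1 + Integral(b/cos(b), b)


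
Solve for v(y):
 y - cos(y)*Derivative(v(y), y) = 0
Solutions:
 v(y) = C1 + Integral(y/cos(y), y)


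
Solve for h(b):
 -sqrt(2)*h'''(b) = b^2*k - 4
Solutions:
 h(b) = C1 + C2*b + C3*b^2 - sqrt(2)*b^5*k/120 + sqrt(2)*b^3/3


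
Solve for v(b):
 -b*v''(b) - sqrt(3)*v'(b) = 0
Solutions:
 v(b) = C1 + C2*b^(1 - sqrt(3))


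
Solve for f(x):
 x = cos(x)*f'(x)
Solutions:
 f(x) = C1 + Integral(x/cos(x), x)


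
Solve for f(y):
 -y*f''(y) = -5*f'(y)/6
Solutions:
 f(y) = C1 + C2*y^(11/6)


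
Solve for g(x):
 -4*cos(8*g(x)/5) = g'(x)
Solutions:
 4*x - 5*log(sin(8*g(x)/5) - 1)/16 + 5*log(sin(8*g(x)/5) + 1)/16 = C1


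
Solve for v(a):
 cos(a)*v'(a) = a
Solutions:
 v(a) = C1 + Integral(a/cos(a), a)


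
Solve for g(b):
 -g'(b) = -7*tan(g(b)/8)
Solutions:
 g(b) = -8*asin(C1*exp(7*b/8)) + 8*pi
 g(b) = 8*asin(C1*exp(7*b/8))


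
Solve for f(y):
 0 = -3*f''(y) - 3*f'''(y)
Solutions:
 f(y) = C1 + C2*y + C3*exp(-y)


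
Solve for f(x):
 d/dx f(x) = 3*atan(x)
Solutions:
 f(x) = C1 + 3*x*atan(x) - 3*log(x^2 + 1)/2


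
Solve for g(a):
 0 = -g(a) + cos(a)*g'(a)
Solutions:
 g(a) = C1*sqrt(sin(a) + 1)/sqrt(sin(a) - 1)


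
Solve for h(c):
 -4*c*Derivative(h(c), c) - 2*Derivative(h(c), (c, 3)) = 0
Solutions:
 h(c) = C1 + Integral(C2*airyai(-2^(1/3)*c) + C3*airybi(-2^(1/3)*c), c)


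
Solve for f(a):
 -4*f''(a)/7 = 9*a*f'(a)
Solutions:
 f(a) = C1 + C2*erf(3*sqrt(14)*a/4)


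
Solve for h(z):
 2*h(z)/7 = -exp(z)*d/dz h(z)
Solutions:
 h(z) = C1*exp(2*exp(-z)/7)


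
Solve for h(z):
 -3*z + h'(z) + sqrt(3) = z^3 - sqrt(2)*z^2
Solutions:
 h(z) = C1 + z^4/4 - sqrt(2)*z^3/3 + 3*z^2/2 - sqrt(3)*z


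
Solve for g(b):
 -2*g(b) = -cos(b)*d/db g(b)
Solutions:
 g(b) = C1*(sin(b) + 1)/(sin(b) - 1)


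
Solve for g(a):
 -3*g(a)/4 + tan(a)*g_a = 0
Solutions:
 g(a) = C1*sin(a)^(3/4)


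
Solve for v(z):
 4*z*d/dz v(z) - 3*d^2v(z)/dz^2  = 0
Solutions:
 v(z) = C1 + C2*erfi(sqrt(6)*z/3)


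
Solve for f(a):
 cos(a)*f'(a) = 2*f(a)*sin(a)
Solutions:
 f(a) = C1/cos(a)^2


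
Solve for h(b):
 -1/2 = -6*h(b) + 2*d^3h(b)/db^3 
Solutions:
 h(b) = C3*exp(3^(1/3)*b) + (C1*sin(3^(5/6)*b/2) + C2*cos(3^(5/6)*b/2))*exp(-3^(1/3)*b/2) + 1/12


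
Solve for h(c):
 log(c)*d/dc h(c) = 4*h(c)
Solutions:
 h(c) = C1*exp(4*li(c))


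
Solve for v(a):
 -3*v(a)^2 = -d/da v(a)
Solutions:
 v(a) = -1/(C1 + 3*a)


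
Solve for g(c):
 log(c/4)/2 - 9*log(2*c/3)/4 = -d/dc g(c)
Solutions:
 g(c) = C1 + 7*c*log(c)/4 - 9*c*log(3)/4 - 7*c/4 + 13*c*log(2)/4


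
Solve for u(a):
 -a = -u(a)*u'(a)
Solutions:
 u(a) = -sqrt(C1 + a^2)
 u(a) = sqrt(C1 + a^2)


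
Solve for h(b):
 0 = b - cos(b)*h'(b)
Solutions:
 h(b) = C1 + Integral(b/cos(b), b)


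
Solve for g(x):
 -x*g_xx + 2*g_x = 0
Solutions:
 g(x) = C1 + C2*x^3


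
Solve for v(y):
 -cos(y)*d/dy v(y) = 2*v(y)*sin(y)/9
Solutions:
 v(y) = C1*cos(y)^(2/9)


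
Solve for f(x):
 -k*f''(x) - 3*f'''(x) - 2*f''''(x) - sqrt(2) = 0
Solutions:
 f(x) = C1 + C2*x + C3*exp(x*(sqrt(9 - 8*k) - 3)/4) + C4*exp(-x*(sqrt(9 - 8*k) + 3)/4) - sqrt(2)*x^2/(2*k)


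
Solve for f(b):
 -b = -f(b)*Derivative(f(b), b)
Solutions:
 f(b) = -sqrt(C1 + b^2)
 f(b) = sqrt(C1 + b^2)


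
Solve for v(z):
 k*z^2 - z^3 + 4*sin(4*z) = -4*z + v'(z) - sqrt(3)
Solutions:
 v(z) = C1 + k*z^3/3 - z^4/4 + 2*z^2 + sqrt(3)*z - cos(4*z)


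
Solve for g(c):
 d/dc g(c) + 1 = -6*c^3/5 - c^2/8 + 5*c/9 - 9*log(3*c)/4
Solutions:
 g(c) = C1 - 3*c^4/10 - c^3/24 + 5*c^2/18 - 9*c*log(c)/4 - 9*c*log(3)/4 + 5*c/4


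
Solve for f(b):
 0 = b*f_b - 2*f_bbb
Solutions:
 f(b) = C1 + Integral(C2*airyai(2^(2/3)*b/2) + C3*airybi(2^(2/3)*b/2), b)


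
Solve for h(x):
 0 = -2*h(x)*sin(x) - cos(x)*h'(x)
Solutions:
 h(x) = C1*cos(x)^2


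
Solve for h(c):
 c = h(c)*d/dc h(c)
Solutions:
 h(c) = -sqrt(C1 + c^2)
 h(c) = sqrt(C1 + c^2)


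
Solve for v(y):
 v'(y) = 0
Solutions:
 v(y) = C1


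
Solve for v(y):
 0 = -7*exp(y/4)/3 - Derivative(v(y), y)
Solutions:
 v(y) = C1 - 28*exp(y/4)/3


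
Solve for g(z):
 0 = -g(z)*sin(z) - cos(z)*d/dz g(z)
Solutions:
 g(z) = C1*cos(z)


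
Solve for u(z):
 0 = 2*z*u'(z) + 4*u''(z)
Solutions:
 u(z) = C1 + C2*erf(z/2)


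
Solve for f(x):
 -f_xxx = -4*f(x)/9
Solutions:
 f(x) = C3*exp(2^(2/3)*3^(1/3)*x/3) + (C1*sin(2^(2/3)*3^(5/6)*x/6) + C2*cos(2^(2/3)*3^(5/6)*x/6))*exp(-2^(2/3)*3^(1/3)*x/6)


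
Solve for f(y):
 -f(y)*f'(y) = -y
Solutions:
 f(y) = -sqrt(C1 + y^2)
 f(y) = sqrt(C1 + y^2)


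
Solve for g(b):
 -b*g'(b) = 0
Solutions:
 g(b) = C1


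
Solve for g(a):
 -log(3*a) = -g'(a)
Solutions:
 g(a) = C1 + a*log(a) - a + a*log(3)


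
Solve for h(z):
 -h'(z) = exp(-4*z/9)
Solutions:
 h(z) = C1 + 9*exp(-4*z/9)/4


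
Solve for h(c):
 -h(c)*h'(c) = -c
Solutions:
 h(c) = -sqrt(C1 + c^2)
 h(c) = sqrt(C1 + c^2)


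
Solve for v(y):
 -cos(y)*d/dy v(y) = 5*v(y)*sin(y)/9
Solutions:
 v(y) = C1*cos(y)^(5/9)


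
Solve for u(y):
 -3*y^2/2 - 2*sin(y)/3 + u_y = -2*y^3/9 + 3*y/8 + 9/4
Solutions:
 u(y) = C1 - y^4/18 + y^3/2 + 3*y^2/16 + 9*y/4 - 2*cos(y)/3


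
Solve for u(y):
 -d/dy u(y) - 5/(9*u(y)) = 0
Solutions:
 u(y) = -sqrt(C1 - 10*y)/3
 u(y) = sqrt(C1 - 10*y)/3


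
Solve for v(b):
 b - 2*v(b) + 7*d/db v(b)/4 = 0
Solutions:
 v(b) = C1*exp(8*b/7) + b/2 + 7/16


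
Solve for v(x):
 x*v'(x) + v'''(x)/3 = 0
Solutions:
 v(x) = C1 + Integral(C2*airyai(-3^(1/3)*x) + C3*airybi(-3^(1/3)*x), x)


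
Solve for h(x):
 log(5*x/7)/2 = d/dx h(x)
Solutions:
 h(x) = C1 + x*log(x)/2 - x*log(7)/2 - x/2 + x*log(5)/2


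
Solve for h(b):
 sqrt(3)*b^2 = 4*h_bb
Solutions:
 h(b) = C1 + C2*b + sqrt(3)*b^4/48


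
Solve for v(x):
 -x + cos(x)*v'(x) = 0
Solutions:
 v(x) = C1 + Integral(x/cos(x), x)


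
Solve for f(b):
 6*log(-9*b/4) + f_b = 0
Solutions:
 f(b) = C1 - 6*b*log(-b) + 6*b*(-2*log(3) + 1 + 2*log(2))


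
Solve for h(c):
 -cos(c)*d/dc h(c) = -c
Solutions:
 h(c) = C1 + Integral(c/cos(c), c)


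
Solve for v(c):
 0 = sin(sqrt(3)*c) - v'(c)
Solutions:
 v(c) = C1 - sqrt(3)*cos(sqrt(3)*c)/3


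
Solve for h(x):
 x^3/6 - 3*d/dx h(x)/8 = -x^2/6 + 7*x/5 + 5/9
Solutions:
 h(x) = C1 + x^4/9 + 4*x^3/27 - 28*x^2/15 - 40*x/27


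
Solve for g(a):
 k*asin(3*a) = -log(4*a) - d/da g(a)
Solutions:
 g(a) = C1 - a*log(a) - 2*a*log(2) + a - k*(a*asin(3*a) + sqrt(1 - 9*a^2)/3)


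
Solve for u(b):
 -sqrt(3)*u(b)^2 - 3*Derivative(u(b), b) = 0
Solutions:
 u(b) = 3/(C1 + sqrt(3)*b)


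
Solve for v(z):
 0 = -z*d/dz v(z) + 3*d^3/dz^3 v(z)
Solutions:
 v(z) = C1 + Integral(C2*airyai(3^(2/3)*z/3) + C3*airybi(3^(2/3)*z/3), z)


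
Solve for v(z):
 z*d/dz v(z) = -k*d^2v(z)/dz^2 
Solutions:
 v(z) = C1 + C2*sqrt(k)*erf(sqrt(2)*z*sqrt(1/k)/2)


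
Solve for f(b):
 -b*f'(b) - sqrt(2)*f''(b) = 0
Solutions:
 f(b) = C1 + C2*erf(2^(1/4)*b/2)


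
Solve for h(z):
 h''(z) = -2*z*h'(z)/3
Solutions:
 h(z) = C1 + C2*erf(sqrt(3)*z/3)


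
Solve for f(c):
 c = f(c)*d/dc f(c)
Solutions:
 f(c) = -sqrt(C1 + c^2)
 f(c) = sqrt(C1 + c^2)


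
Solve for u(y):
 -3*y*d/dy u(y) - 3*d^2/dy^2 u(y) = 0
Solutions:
 u(y) = C1 + C2*erf(sqrt(2)*y/2)


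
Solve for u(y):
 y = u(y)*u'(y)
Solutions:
 u(y) = -sqrt(C1 + y^2)
 u(y) = sqrt(C1 + y^2)


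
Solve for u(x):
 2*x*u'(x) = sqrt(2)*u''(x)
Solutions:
 u(x) = C1 + C2*erfi(2^(3/4)*x/2)


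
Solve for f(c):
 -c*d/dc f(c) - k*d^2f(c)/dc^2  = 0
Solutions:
 f(c) = C1 + C2*sqrt(k)*erf(sqrt(2)*c*sqrt(1/k)/2)


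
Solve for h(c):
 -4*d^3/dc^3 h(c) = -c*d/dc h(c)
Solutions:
 h(c) = C1 + Integral(C2*airyai(2^(1/3)*c/2) + C3*airybi(2^(1/3)*c/2), c)


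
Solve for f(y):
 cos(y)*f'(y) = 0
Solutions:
 f(y) = C1


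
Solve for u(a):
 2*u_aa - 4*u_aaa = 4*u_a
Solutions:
 u(a) = C1 + (C2*sin(sqrt(15)*a/4) + C3*cos(sqrt(15)*a/4))*exp(a/4)


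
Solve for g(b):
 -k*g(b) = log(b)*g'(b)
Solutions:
 g(b) = C1*exp(-k*li(b))


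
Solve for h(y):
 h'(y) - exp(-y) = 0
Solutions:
 h(y) = C1 - exp(-y)


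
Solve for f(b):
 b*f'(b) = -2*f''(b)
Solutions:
 f(b) = C1 + C2*erf(b/2)


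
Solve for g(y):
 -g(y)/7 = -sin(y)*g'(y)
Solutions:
 g(y) = C1*(cos(y) - 1)^(1/14)/(cos(y) + 1)^(1/14)


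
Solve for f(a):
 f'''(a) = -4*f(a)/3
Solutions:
 f(a) = C3*exp(-6^(2/3)*a/3) + (C1*sin(2^(2/3)*3^(1/6)*a/2) + C2*cos(2^(2/3)*3^(1/6)*a/2))*exp(6^(2/3)*a/6)


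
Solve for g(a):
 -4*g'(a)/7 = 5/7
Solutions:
 g(a) = C1 - 5*a/4


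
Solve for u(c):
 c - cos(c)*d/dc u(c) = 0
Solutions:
 u(c) = C1 + Integral(c/cos(c), c)


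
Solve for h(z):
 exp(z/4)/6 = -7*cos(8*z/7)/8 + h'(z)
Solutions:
 h(z) = C1 + 2*exp(z/4)/3 + 49*sin(8*z/7)/64


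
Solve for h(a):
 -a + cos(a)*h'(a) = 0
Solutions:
 h(a) = C1 + Integral(a/cos(a), a)


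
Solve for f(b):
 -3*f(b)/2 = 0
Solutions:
 f(b) = 0


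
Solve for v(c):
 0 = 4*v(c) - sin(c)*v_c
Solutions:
 v(c) = C1*(cos(c)^2 - 2*cos(c) + 1)/(cos(c)^2 + 2*cos(c) + 1)


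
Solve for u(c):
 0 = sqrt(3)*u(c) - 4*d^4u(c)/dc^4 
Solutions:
 u(c) = C1*exp(-sqrt(2)*3^(1/8)*c/2) + C2*exp(sqrt(2)*3^(1/8)*c/2) + C3*sin(sqrt(2)*3^(1/8)*c/2) + C4*cos(sqrt(2)*3^(1/8)*c/2)


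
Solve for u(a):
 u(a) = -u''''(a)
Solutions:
 u(a) = (C1*sin(sqrt(2)*a/2) + C2*cos(sqrt(2)*a/2))*exp(-sqrt(2)*a/2) + (C3*sin(sqrt(2)*a/2) + C4*cos(sqrt(2)*a/2))*exp(sqrt(2)*a/2)


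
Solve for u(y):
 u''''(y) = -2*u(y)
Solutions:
 u(y) = (C1*sin(2^(3/4)*y/2) + C2*cos(2^(3/4)*y/2))*exp(-2^(3/4)*y/2) + (C3*sin(2^(3/4)*y/2) + C4*cos(2^(3/4)*y/2))*exp(2^(3/4)*y/2)


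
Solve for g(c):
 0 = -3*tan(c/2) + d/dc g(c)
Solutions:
 g(c) = C1 - 6*log(cos(c/2))


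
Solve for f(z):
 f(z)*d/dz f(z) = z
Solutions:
 f(z) = -sqrt(C1 + z^2)
 f(z) = sqrt(C1 + z^2)


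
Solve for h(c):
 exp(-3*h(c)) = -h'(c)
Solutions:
 h(c) = log(C1 - 3*c)/3
 h(c) = log((-3^(1/3) - 3^(5/6)*I)*(C1 - c)^(1/3)/2)
 h(c) = log((-3^(1/3) + 3^(5/6)*I)*(C1 - c)^(1/3)/2)


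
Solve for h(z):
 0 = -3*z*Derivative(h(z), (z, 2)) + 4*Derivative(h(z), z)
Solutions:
 h(z) = C1 + C2*z^(7/3)


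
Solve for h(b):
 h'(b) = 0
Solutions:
 h(b) = C1


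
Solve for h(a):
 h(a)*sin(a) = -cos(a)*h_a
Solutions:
 h(a) = C1*cos(a)


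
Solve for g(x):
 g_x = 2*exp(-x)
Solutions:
 g(x) = C1 - 2*exp(-x)


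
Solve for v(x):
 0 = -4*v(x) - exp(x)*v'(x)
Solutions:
 v(x) = C1*exp(4*exp(-x))


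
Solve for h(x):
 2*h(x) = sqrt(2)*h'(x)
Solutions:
 h(x) = C1*exp(sqrt(2)*x)


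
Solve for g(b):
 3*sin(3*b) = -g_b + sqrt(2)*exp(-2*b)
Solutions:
 g(b) = C1 + cos(3*b) - sqrt(2)*exp(-2*b)/2


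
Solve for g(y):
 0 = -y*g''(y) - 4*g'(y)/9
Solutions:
 g(y) = C1 + C2*y^(5/9)


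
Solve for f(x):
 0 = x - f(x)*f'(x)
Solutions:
 f(x) = -sqrt(C1 + x^2)
 f(x) = sqrt(C1 + x^2)


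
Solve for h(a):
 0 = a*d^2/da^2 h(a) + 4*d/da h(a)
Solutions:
 h(a) = C1 + C2/a^3


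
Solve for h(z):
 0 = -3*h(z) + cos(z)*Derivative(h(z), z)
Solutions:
 h(z) = C1*(sin(z) + 1)^(3/2)/(sin(z) - 1)^(3/2)


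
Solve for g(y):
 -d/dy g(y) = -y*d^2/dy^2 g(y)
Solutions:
 g(y) = C1 + C2*y^2


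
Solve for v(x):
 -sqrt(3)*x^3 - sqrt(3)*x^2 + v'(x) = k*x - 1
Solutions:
 v(x) = C1 + k*x^2/2 + sqrt(3)*x^4/4 + sqrt(3)*x^3/3 - x


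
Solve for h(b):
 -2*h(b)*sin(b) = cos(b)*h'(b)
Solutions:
 h(b) = C1*cos(b)^2


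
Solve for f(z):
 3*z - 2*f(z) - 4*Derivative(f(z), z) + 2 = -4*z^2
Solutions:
 f(z) = C1*exp(-z/2) + 2*z^2 - 13*z/2 + 14


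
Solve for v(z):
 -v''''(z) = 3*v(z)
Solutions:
 v(z) = (C1*sin(sqrt(2)*3^(1/4)*z/2) + C2*cos(sqrt(2)*3^(1/4)*z/2))*exp(-sqrt(2)*3^(1/4)*z/2) + (C3*sin(sqrt(2)*3^(1/4)*z/2) + C4*cos(sqrt(2)*3^(1/4)*z/2))*exp(sqrt(2)*3^(1/4)*z/2)


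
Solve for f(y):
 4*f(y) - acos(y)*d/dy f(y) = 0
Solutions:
 f(y) = C1*exp(4*Integral(1/acos(y), y))


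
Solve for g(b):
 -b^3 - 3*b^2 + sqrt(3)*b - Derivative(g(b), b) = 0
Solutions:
 g(b) = C1 - b^4/4 - b^3 + sqrt(3)*b^2/2


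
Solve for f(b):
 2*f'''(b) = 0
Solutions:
 f(b) = C1 + C2*b + C3*b^2


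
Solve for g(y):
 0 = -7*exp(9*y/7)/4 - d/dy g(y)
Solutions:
 g(y) = C1 - 49*exp(9*y/7)/36


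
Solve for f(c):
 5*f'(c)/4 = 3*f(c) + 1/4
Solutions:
 f(c) = C1*exp(12*c/5) - 1/12


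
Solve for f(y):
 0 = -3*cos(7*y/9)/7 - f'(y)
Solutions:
 f(y) = C1 - 27*sin(7*y/9)/49


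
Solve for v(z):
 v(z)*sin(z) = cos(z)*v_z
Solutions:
 v(z) = C1/cos(z)


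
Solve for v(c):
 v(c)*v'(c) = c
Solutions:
 v(c) = -sqrt(C1 + c^2)
 v(c) = sqrt(C1 + c^2)


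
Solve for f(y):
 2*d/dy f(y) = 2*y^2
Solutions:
 f(y) = C1 + y^3/3


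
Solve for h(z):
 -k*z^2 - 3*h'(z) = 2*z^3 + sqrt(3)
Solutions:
 h(z) = C1 - k*z^3/9 - z^4/6 - sqrt(3)*z/3


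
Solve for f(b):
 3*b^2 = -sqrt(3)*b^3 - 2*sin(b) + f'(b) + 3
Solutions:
 f(b) = C1 + sqrt(3)*b^4/4 + b^3 - 3*b - 2*cos(b)


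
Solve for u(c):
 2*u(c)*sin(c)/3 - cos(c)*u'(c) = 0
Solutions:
 u(c) = C1/cos(c)^(2/3)


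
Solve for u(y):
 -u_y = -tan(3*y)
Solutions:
 u(y) = C1 - log(cos(3*y))/3


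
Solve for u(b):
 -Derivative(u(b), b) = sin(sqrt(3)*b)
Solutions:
 u(b) = C1 + sqrt(3)*cos(sqrt(3)*b)/3


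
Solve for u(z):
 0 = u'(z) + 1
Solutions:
 u(z) = C1 - z


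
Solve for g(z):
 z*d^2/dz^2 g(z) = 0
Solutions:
 g(z) = C1 + C2*z


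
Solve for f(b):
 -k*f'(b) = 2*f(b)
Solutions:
 f(b) = C1*exp(-2*b/k)


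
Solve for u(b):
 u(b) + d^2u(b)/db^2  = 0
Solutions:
 u(b) = C1*sin(b) + C2*cos(b)


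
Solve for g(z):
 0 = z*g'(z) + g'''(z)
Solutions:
 g(z) = C1 + Integral(C2*airyai(-z) + C3*airybi(-z), z)


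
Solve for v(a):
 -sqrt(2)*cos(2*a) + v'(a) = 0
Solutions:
 v(a) = C1 + sqrt(2)*sin(2*a)/2


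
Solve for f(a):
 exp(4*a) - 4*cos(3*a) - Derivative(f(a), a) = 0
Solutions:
 f(a) = C1 + exp(4*a)/4 - 4*sin(3*a)/3


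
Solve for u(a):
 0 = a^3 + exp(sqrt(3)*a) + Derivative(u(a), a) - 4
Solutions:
 u(a) = C1 - a^4/4 + 4*a - sqrt(3)*exp(sqrt(3)*a)/3


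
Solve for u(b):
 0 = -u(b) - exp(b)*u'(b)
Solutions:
 u(b) = C1*exp(exp(-b))


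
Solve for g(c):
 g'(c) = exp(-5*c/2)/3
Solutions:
 g(c) = C1 - 2*exp(-5*c/2)/15


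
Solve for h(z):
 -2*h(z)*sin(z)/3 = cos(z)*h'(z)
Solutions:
 h(z) = C1*cos(z)^(2/3)


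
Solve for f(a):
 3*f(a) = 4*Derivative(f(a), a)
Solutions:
 f(a) = C1*exp(3*a/4)


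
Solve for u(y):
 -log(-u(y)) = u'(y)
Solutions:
 -li(-u(y)) = C1 - y


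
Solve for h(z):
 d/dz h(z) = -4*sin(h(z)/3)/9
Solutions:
 4*z/9 + 3*log(cos(h(z)/3) - 1)/2 - 3*log(cos(h(z)/3) + 1)/2 = C1


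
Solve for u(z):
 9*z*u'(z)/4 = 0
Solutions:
 u(z) = C1


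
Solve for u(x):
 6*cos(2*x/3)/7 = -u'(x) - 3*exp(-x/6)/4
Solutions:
 u(x) = C1 - 9*sin(2*x/3)/7 + 9*exp(-x/6)/2


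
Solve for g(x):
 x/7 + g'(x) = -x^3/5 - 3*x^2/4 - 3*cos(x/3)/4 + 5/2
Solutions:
 g(x) = C1 - x^4/20 - x^3/4 - x^2/14 + 5*x/2 - 9*sin(x/3)/4


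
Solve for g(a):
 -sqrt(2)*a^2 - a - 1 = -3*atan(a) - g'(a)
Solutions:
 g(a) = C1 + sqrt(2)*a^3/3 + a^2/2 - 3*a*atan(a) + a + 3*log(a^2 + 1)/2


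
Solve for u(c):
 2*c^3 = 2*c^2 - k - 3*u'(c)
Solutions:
 u(c) = C1 - c^4/6 + 2*c^3/9 - c*k/3


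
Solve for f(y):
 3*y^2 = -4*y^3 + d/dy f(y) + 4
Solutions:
 f(y) = C1 + y^4 + y^3 - 4*y


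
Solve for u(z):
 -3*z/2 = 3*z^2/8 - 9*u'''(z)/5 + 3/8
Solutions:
 u(z) = C1 + C2*z + C3*z^2 + z^5/288 + 5*z^4/144 + 5*z^3/144


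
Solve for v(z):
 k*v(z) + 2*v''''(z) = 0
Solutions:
 v(z) = C1*exp(-2^(3/4)*z*(-k)^(1/4)/2) + C2*exp(2^(3/4)*z*(-k)^(1/4)/2) + C3*exp(-2^(3/4)*I*z*(-k)^(1/4)/2) + C4*exp(2^(3/4)*I*z*(-k)^(1/4)/2)


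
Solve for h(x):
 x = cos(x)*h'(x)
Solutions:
 h(x) = C1 + Integral(x/cos(x), x)


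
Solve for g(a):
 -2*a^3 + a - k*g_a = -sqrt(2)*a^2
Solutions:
 g(a) = C1 - a^4/(2*k) + sqrt(2)*a^3/(3*k) + a^2/(2*k)


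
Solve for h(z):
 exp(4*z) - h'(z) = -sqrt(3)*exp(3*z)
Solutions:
 h(z) = C1 + exp(4*z)/4 + sqrt(3)*exp(3*z)/3


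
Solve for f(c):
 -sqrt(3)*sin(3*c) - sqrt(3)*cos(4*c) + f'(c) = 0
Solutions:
 f(c) = C1 + sqrt(3)*sin(4*c)/4 - sqrt(3)*cos(3*c)/3


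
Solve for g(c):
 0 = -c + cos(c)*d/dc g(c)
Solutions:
 g(c) = C1 + Integral(c/cos(c), c)


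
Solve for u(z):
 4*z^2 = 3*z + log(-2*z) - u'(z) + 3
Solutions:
 u(z) = C1 - 4*z^3/3 + 3*z^2/2 + z*log(-z) + z*(log(2) + 2)


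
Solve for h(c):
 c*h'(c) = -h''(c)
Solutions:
 h(c) = C1 + C2*erf(sqrt(2)*c/2)


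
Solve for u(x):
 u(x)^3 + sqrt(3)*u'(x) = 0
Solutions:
 u(x) = -sqrt(6)*sqrt(-1/(C1 - sqrt(3)*x))/2
 u(x) = sqrt(6)*sqrt(-1/(C1 - sqrt(3)*x))/2


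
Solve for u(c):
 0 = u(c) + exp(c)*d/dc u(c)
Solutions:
 u(c) = C1*exp(exp(-c))


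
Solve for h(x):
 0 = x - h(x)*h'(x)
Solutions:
 h(x) = -sqrt(C1 + x^2)
 h(x) = sqrt(C1 + x^2)


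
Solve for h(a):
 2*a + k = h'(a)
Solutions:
 h(a) = C1 + a^2 + a*k


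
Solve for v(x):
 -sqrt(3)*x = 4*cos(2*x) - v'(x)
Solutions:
 v(x) = C1 + sqrt(3)*x^2/2 + 2*sin(2*x)


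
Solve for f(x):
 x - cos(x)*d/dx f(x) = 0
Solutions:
 f(x) = C1 + Integral(x/cos(x), x)


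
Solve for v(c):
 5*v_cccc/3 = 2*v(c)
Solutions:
 v(c) = C1*exp(-5^(3/4)*6^(1/4)*c/5) + C2*exp(5^(3/4)*6^(1/4)*c/5) + C3*sin(5^(3/4)*6^(1/4)*c/5) + C4*cos(5^(3/4)*6^(1/4)*c/5)


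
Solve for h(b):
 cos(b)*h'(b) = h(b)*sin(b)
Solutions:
 h(b) = C1/cos(b)


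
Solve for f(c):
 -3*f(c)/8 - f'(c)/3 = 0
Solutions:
 f(c) = C1*exp(-9*c/8)


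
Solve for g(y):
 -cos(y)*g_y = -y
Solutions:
 g(y) = C1 + Integral(y/cos(y), y)


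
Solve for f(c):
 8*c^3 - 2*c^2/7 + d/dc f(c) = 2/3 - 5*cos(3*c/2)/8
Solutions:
 f(c) = C1 - 2*c^4 + 2*c^3/21 + 2*c/3 - 5*sin(3*c/2)/12


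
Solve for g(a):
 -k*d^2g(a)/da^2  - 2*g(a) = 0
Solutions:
 g(a) = C1*exp(-sqrt(2)*a*sqrt(-1/k)) + C2*exp(sqrt(2)*a*sqrt(-1/k))


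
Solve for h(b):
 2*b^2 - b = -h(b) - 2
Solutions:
 h(b) = -2*b^2 + b - 2


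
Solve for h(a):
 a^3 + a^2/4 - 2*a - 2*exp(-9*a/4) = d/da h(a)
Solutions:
 h(a) = C1 + a^4/4 + a^3/12 - a^2 + 8*exp(-9*a/4)/9


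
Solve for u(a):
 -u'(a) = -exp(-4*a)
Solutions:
 u(a) = C1 - exp(-4*a)/4


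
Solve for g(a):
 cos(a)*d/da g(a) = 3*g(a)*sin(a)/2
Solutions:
 g(a) = C1/cos(a)^(3/2)


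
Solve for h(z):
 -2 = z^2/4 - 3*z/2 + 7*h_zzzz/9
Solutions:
 h(z) = C1 + C2*z + C3*z^2 + C4*z^3 - z^6/1120 + 9*z^5/560 - 3*z^4/28


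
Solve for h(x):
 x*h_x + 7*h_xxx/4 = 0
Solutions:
 h(x) = C1 + Integral(C2*airyai(-14^(2/3)*x/7) + C3*airybi(-14^(2/3)*x/7), x)


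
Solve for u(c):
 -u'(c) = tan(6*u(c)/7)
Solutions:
 u(c) = -7*asin(C1*exp(-6*c/7))/6 + 7*pi/6
 u(c) = 7*asin(C1*exp(-6*c/7))/6


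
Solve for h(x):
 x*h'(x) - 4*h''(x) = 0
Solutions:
 h(x) = C1 + C2*erfi(sqrt(2)*x/4)


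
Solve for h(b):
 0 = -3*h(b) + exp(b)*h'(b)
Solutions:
 h(b) = C1*exp(-3*exp(-b))


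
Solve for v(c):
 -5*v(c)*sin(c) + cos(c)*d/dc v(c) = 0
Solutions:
 v(c) = C1/cos(c)^5


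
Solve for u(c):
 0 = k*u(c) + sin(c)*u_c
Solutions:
 u(c) = C1*exp(k*(-log(cos(c) - 1) + log(cos(c) + 1))/2)


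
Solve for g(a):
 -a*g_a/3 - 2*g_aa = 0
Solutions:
 g(a) = C1 + C2*erf(sqrt(3)*a/6)


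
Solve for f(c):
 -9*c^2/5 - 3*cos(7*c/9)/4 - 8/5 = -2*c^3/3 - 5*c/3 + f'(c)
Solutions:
 f(c) = C1 + c^4/6 - 3*c^3/5 + 5*c^2/6 - 8*c/5 - 27*sin(7*c/9)/28


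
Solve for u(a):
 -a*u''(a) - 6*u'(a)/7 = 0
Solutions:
 u(a) = C1 + C2*a^(1/7)


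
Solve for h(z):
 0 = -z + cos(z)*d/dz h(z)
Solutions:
 h(z) = C1 + Integral(z/cos(z), z)


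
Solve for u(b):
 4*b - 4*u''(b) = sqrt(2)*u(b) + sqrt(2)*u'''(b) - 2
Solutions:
 u(b) = C1*exp(b*(-4*sqrt(2) + 8/(27/2 + 16*sqrt(2) + sqrt(-2048 + (27 + 32*sqrt(2))^2)/2)^(1/3) + (27/2 + 16*sqrt(2) + sqrt(-2048 + (27 + 32*sqrt(2))^2)/2)^(1/3))/6)*sin(sqrt(3)*b*(-(27/2 + 16*sqrt(2) + sqrt(-2048 + (27 + 32*sqrt(2))^2)/2)^(1/3) + 8/(27/2 + 16*sqrt(2) + sqrt(-2048 + (27 + 32*sqrt(2))^2)/2)^(1/3))/6) + C2*exp(b*(-4*sqrt(2) + 8/(27/2 + 16*sqrt(2) + sqrt(-2048 + (27 + 32*sqrt(2))^2)/2)^(1/3) + (27/2 + 16*sqrt(2) + sqrt(-2048 + (27 + 32*sqrt(2))^2)/2)^(1/3))/6)*cos(sqrt(3)*b*(-(27/2 + 16*sqrt(2) + sqrt(-2048 + (27 + 32*sqrt(2))^2)/2)^(1/3) + 8/(27/2 + 16*sqrt(2) + sqrt(-2048 + (27 + 32*sqrt(2))^2)/2)^(1/3))/6) + C3*exp(-b*(8/(27/2 + 16*sqrt(2) + sqrt(-2048 + (27 + 32*sqrt(2))^2)/2)^(1/3) + 2*sqrt(2) + (27/2 + 16*sqrt(2) + sqrt(-2048 + (27 + 32*sqrt(2))^2)/2)^(1/3))/3) + 2*sqrt(2)*b + sqrt(2)


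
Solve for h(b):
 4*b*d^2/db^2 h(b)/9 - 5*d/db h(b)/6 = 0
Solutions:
 h(b) = C1 + C2*b^(23/8)


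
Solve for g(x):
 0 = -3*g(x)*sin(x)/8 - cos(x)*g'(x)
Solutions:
 g(x) = C1*cos(x)^(3/8)


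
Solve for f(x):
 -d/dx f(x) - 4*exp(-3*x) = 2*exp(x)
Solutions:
 f(x) = C1 - 2*exp(x) + 4*exp(-3*x)/3


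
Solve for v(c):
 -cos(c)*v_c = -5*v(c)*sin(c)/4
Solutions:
 v(c) = C1/cos(c)^(5/4)


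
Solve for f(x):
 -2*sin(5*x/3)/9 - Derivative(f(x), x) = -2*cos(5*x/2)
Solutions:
 f(x) = C1 + 4*sin(5*x/2)/5 + 2*cos(5*x/3)/15


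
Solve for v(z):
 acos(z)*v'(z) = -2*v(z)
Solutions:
 v(z) = C1*exp(-2*Integral(1/acos(z), z))


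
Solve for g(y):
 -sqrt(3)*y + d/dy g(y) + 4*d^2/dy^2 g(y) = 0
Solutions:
 g(y) = C1 + C2*exp(-y/4) + sqrt(3)*y^2/2 - 4*sqrt(3)*y


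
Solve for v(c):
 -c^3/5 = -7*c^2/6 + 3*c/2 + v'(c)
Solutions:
 v(c) = C1 - c^4/20 + 7*c^3/18 - 3*c^2/4


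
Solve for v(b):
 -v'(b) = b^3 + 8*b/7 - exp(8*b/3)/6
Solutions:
 v(b) = C1 - b^4/4 - 4*b^2/7 + exp(8*b/3)/16


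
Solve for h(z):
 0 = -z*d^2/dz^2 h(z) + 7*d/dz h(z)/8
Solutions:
 h(z) = C1 + C2*z^(15/8)


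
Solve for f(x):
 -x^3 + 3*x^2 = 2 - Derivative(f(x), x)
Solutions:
 f(x) = C1 + x^4/4 - x^3 + 2*x


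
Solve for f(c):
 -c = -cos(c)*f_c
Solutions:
 f(c) = C1 + Integral(c/cos(c), c)


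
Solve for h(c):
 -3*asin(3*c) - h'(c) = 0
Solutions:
 h(c) = C1 - 3*c*asin(3*c) - sqrt(1 - 9*c^2)


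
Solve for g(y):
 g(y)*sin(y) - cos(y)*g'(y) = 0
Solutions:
 g(y) = C1/cos(y)


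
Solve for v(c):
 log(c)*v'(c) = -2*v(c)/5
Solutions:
 v(c) = C1*exp(-2*li(c)/5)


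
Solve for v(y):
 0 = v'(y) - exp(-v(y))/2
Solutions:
 v(y) = log(C1 + y/2)


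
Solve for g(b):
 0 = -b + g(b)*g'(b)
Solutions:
 g(b) = -sqrt(C1 + b^2)
 g(b) = sqrt(C1 + b^2)


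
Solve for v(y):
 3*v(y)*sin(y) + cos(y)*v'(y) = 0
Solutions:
 v(y) = C1*cos(y)^3


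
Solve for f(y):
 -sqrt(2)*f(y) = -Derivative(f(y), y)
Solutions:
 f(y) = C1*exp(sqrt(2)*y)


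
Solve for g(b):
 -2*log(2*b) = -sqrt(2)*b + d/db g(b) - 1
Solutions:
 g(b) = C1 + sqrt(2)*b^2/2 - 2*b*log(b) - b*log(4) + 3*b


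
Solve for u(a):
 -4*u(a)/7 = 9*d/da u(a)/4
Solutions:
 u(a) = C1*exp(-16*a/63)


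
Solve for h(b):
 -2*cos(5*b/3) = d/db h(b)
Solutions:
 h(b) = C1 - 6*sin(5*b/3)/5


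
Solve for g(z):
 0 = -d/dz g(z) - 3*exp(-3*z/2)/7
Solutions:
 g(z) = C1 + 2*exp(-3*z/2)/7


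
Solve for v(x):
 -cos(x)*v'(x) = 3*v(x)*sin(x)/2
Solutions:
 v(x) = C1*cos(x)^(3/2)


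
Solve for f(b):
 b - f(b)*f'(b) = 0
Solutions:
 f(b) = -sqrt(C1 + b^2)
 f(b) = sqrt(C1 + b^2)


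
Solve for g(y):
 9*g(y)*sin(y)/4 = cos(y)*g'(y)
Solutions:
 g(y) = C1/cos(y)^(9/4)


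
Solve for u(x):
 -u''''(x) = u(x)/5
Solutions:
 u(x) = (C1*sin(sqrt(2)*5^(3/4)*x/10) + C2*cos(sqrt(2)*5^(3/4)*x/10))*exp(-sqrt(2)*5^(3/4)*x/10) + (C3*sin(sqrt(2)*5^(3/4)*x/10) + C4*cos(sqrt(2)*5^(3/4)*x/10))*exp(sqrt(2)*5^(3/4)*x/10)


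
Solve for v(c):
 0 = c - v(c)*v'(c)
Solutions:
 v(c) = -sqrt(C1 + c^2)
 v(c) = sqrt(C1 + c^2)


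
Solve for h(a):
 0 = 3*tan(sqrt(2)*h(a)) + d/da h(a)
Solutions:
 h(a) = sqrt(2)*(pi - asin(C1*exp(-3*sqrt(2)*a)))/2
 h(a) = sqrt(2)*asin(C1*exp(-3*sqrt(2)*a))/2


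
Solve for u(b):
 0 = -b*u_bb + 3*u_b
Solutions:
 u(b) = C1 + C2*b^4


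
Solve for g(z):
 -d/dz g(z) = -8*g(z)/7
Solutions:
 g(z) = C1*exp(8*z/7)


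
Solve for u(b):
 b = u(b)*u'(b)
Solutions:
 u(b) = -sqrt(C1 + b^2)
 u(b) = sqrt(C1 + b^2)


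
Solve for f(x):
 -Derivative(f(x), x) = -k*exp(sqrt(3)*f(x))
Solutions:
 f(x) = sqrt(3)*(2*log(-1/(C1 + k*x)) - log(3))/6


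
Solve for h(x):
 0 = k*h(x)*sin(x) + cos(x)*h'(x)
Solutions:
 h(x) = C1*exp(k*log(cos(x)))


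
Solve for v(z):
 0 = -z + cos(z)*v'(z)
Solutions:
 v(z) = C1 + Integral(z/cos(z), z)


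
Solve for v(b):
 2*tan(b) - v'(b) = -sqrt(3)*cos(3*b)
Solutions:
 v(b) = C1 - 2*log(cos(b)) + sqrt(3)*sin(3*b)/3


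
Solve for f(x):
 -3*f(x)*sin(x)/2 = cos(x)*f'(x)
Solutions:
 f(x) = C1*cos(x)^(3/2)


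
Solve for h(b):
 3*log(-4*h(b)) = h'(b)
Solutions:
 -Integral(1/(log(-_y) + 2*log(2)), (_y, h(b)))/3 = C1 - b


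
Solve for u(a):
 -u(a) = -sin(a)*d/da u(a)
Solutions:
 u(a) = C1*sqrt(cos(a) - 1)/sqrt(cos(a) + 1)


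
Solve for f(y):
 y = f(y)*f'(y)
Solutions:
 f(y) = -sqrt(C1 + y^2)
 f(y) = sqrt(C1 + y^2)


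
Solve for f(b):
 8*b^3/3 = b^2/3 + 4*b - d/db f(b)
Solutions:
 f(b) = C1 - 2*b^4/3 + b^3/9 + 2*b^2


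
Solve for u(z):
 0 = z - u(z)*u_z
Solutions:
 u(z) = -sqrt(C1 + z^2)
 u(z) = sqrt(C1 + z^2)


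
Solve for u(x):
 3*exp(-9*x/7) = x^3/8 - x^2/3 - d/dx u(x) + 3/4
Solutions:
 u(x) = C1 + x^4/32 - x^3/9 + 3*x/4 + 7*exp(-9*x/7)/3


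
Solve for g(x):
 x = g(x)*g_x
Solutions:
 g(x) = -sqrt(C1 + x^2)
 g(x) = sqrt(C1 + x^2)


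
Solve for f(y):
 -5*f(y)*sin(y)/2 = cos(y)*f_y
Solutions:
 f(y) = C1*cos(y)^(5/2)


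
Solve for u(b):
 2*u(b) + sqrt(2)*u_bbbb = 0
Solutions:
 u(b) = (C1*sin(2^(5/8)*b/2) + C2*cos(2^(5/8)*b/2))*exp(-2^(5/8)*b/2) + (C3*sin(2^(5/8)*b/2) + C4*cos(2^(5/8)*b/2))*exp(2^(5/8)*b/2)


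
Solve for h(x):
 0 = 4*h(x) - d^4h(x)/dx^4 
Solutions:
 h(x) = C1*exp(-sqrt(2)*x) + C2*exp(sqrt(2)*x) + C3*sin(sqrt(2)*x) + C4*cos(sqrt(2)*x)


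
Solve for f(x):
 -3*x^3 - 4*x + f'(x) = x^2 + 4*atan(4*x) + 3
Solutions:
 f(x) = C1 + 3*x^4/4 + x^3/3 + 2*x^2 + 4*x*atan(4*x) + 3*x - log(16*x^2 + 1)/2


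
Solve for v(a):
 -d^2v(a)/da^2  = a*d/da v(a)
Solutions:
 v(a) = C1 + C2*erf(sqrt(2)*a/2)


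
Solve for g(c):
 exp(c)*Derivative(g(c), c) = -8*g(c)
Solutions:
 g(c) = C1*exp(8*exp(-c))


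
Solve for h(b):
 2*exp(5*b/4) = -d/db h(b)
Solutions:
 h(b) = C1 - 8*exp(5*b/4)/5


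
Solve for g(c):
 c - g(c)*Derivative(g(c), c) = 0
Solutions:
 g(c) = -sqrt(C1 + c^2)
 g(c) = sqrt(C1 + c^2)


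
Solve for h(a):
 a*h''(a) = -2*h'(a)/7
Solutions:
 h(a) = C1 + C2*a^(5/7)


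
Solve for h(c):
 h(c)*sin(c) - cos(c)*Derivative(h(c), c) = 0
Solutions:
 h(c) = C1/cos(c)


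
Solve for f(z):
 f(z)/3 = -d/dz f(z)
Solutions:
 f(z) = C1*exp(-z/3)


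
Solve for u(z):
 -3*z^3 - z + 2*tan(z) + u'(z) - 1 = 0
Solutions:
 u(z) = C1 + 3*z^4/4 + z^2/2 + z + 2*log(cos(z))


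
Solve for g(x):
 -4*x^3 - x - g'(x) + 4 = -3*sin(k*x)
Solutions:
 g(x) = C1 - x^4 - x^2/2 + 4*x - 3*cos(k*x)/k


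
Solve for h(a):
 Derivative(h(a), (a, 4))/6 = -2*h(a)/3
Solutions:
 h(a) = (C1*sin(a) + C2*cos(a))*exp(-a) + (C3*sin(a) + C4*cos(a))*exp(a)


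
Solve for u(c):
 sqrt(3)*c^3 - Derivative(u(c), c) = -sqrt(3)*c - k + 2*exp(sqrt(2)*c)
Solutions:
 u(c) = C1 + sqrt(3)*c^4/4 + sqrt(3)*c^2/2 + c*k - sqrt(2)*exp(sqrt(2)*c)


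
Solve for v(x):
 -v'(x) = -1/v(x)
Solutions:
 v(x) = -sqrt(C1 + 2*x)
 v(x) = sqrt(C1 + 2*x)


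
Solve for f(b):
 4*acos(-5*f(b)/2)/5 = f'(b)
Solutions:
 Integral(1/acos(-5*_y/2), (_y, f(b))) = C1 + 4*b/5


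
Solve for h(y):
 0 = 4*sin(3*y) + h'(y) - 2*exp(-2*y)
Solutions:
 h(y) = C1 + 4*cos(3*y)/3 - exp(-2*y)


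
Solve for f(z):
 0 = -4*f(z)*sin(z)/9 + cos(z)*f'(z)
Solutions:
 f(z) = C1/cos(z)^(4/9)


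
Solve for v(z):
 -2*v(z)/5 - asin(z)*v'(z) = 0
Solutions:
 v(z) = C1*exp(-2*Integral(1/asin(z), z)/5)


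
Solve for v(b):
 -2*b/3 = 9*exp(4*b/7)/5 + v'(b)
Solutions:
 v(b) = C1 - b^2/3 - 63*exp(4*b/7)/20


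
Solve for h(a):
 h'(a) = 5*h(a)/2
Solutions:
 h(a) = C1*exp(5*a/2)


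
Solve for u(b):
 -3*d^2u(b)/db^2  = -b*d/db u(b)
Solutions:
 u(b) = C1 + C2*erfi(sqrt(6)*b/6)


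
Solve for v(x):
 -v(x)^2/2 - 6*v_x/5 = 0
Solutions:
 v(x) = 12/(C1 + 5*x)


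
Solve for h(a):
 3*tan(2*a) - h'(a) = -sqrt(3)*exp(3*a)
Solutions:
 h(a) = C1 + sqrt(3)*exp(3*a)/3 - 3*log(cos(2*a))/2


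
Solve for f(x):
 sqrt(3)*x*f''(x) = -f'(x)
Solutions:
 f(x) = C1 + C2*x^(1 - sqrt(3)/3)


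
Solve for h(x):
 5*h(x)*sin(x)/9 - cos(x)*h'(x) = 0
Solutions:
 h(x) = C1/cos(x)^(5/9)


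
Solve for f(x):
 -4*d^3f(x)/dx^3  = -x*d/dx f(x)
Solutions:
 f(x) = C1 + Integral(C2*airyai(2^(1/3)*x/2) + C3*airybi(2^(1/3)*x/2), x)


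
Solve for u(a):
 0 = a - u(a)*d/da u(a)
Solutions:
 u(a) = -sqrt(C1 + a^2)
 u(a) = sqrt(C1 + a^2)


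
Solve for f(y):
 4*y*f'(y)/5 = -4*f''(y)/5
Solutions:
 f(y) = C1 + C2*erf(sqrt(2)*y/2)


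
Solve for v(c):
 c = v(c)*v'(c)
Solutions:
 v(c) = -sqrt(C1 + c^2)
 v(c) = sqrt(C1 + c^2)


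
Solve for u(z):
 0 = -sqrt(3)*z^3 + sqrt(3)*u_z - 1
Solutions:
 u(z) = C1 + z^4/4 + sqrt(3)*z/3


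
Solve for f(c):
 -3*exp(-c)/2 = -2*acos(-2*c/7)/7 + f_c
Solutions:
 f(c) = C1 + 2*c*acos(-2*c/7)/7 + sqrt(49 - 4*c^2)/7 + 3*exp(-c)/2


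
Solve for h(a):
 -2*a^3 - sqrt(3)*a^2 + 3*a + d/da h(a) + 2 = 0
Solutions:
 h(a) = C1 + a^4/2 + sqrt(3)*a^3/3 - 3*a^2/2 - 2*a


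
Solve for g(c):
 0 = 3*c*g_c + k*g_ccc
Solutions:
 g(c) = C1 + Integral(C2*airyai(3^(1/3)*c*(-1/k)^(1/3)) + C3*airybi(3^(1/3)*c*(-1/k)^(1/3)), c)


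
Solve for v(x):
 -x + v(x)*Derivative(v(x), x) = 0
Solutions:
 v(x) = -sqrt(C1 + x^2)
 v(x) = sqrt(C1 + x^2)


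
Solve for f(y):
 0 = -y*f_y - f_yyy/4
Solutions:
 f(y) = C1 + Integral(C2*airyai(-2^(2/3)*y) + C3*airybi(-2^(2/3)*y), y)


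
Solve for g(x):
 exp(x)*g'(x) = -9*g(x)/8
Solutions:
 g(x) = C1*exp(9*exp(-x)/8)


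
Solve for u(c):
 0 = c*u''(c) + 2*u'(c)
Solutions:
 u(c) = C1 + C2/c


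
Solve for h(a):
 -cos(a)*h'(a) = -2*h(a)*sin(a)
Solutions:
 h(a) = C1/cos(a)^2


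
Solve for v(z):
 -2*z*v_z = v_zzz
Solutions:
 v(z) = C1 + Integral(C2*airyai(-2^(1/3)*z) + C3*airybi(-2^(1/3)*z), z)


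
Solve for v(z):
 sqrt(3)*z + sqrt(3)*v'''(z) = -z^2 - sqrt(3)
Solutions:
 v(z) = C1 + C2*z + C3*z^2 - sqrt(3)*z^5/180 - z^4/24 - z^3/6


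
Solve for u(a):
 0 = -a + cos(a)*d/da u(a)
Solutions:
 u(a) = C1 + Integral(a/cos(a), a)


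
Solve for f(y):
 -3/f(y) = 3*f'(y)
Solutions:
 f(y) = -sqrt(C1 - 2*y)
 f(y) = sqrt(C1 - 2*y)


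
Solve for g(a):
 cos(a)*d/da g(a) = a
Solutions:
 g(a) = C1 + Integral(a/cos(a), a)


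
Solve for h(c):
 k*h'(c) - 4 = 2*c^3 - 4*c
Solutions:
 h(c) = C1 + c^4/(2*k) - 2*c^2/k + 4*c/k


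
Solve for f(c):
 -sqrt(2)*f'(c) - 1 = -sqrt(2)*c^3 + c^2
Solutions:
 f(c) = C1 + c^4/4 - sqrt(2)*c^3/6 - sqrt(2)*c/2


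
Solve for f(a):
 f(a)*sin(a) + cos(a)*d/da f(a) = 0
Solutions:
 f(a) = C1*cos(a)


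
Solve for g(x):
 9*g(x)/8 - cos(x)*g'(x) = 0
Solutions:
 g(x) = C1*(sin(x) + 1)^(9/16)/(sin(x) - 1)^(9/16)


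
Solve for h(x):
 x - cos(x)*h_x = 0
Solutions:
 h(x) = C1 + Integral(x/cos(x), x)


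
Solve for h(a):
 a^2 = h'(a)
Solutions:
 h(a) = C1 + a^3/3


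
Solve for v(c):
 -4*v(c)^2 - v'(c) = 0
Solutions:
 v(c) = 1/(C1 + 4*c)


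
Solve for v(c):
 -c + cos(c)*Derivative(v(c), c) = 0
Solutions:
 v(c) = C1 + Integral(c/cos(c), c)


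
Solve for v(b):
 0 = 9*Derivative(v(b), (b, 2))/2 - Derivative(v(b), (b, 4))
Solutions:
 v(b) = C1 + C2*b + C3*exp(-3*sqrt(2)*b/2) + C4*exp(3*sqrt(2)*b/2)


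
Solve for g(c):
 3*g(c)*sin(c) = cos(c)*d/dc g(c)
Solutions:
 g(c) = C1/cos(c)^3


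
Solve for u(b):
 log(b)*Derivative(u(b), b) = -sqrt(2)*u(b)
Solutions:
 u(b) = C1*exp(-sqrt(2)*li(b))


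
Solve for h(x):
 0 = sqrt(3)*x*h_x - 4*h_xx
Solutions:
 h(x) = C1 + C2*erfi(sqrt(2)*3^(1/4)*x/4)


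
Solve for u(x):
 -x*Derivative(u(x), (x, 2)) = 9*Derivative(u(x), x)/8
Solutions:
 u(x) = C1 + C2/x^(1/8)


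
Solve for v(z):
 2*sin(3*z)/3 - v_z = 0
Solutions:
 v(z) = C1 - 2*cos(3*z)/9


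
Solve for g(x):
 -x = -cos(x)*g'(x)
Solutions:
 g(x) = C1 + Integral(x/cos(x), x)


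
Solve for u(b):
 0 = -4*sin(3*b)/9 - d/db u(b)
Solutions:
 u(b) = C1 + 4*cos(3*b)/27


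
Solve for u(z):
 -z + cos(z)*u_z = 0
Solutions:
 u(z) = C1 + Integral(z/cos(z), z)


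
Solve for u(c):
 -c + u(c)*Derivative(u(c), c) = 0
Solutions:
 u(c) = -sqrt(C1 + c^2)
 u(c) = sqrt(C1 + c^2)


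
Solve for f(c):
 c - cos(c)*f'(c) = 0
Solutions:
 f(c) = C1 + Integral(c/cos(c), c)


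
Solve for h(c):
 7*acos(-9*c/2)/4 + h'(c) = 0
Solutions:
 h(c) = C1 - 7*c*acos(-9*c/2)/4 - 7*sqrt(4 - 81*c^2)/36


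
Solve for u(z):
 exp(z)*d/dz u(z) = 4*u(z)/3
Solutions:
 u(z) = C1*exp(-4*exp(-z)/3)


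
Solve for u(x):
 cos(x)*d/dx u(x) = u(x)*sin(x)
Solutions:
 u(x) = C1/cos(x)


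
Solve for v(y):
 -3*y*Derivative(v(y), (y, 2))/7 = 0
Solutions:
 v(y) = C1 + C2*y


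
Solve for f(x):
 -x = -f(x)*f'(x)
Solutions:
 f(x) = -sqrt(C1 + x^2)
 f(x) = sqrt(C1 + x^2)


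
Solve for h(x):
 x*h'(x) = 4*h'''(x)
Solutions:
 h(x) = C1 + Integral(C2*airyai(2^(1/3)*x/2) + C3*airybi(2^(1/3)*x/2), x)


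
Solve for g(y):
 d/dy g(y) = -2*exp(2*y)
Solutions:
 g(y) = C1 - exp(2*y)


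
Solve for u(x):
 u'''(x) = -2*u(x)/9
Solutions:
 u(x) = C3*exp(-6^(1/3)*x/3) + (C1*sin(2^(1/3)*3^(5/6)*x/6) + C2*cos(2^(1/3)*3^(5/6)*x/6))*exp(6^(1/3)*x/6)


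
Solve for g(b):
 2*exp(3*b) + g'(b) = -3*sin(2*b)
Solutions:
 g(b) = C1 - 2*exp(3*b)/3 + 3*cos(2*b)/2


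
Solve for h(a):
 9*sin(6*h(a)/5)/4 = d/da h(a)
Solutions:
 -9*a/4 + 5*log(cos(6*h(a)/5) - 1)/12 - 5*log(cos(6*h(a)/5) + 1)/12 = C1


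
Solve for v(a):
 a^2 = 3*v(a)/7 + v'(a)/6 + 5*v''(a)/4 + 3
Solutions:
 v(a) = 7*a^2/3 - 49*a/27 + (C1*sin(sqrt(3731)*a/105) + C2*cos(sqrt(3731)*a/105))*exp(-a/15) - 4837/243


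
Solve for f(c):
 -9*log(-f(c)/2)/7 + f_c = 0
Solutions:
 -7*Integral(1/(log(-_y) - log(2)), (_y, f(c)))/9 = C1 - c


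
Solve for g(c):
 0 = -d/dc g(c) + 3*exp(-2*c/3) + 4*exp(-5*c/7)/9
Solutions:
 g(c) = C1 - 9*exp(-2*c/3)/2 - 28*exp(-5*c/7)/45


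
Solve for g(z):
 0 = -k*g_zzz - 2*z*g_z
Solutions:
 g(z) = C1 + Integral(C2*airyai(2^(1/3)*z*(-1/k)^(1/3)) + C3*airybi(2^(1/3)*z*(-1/k)^(1/3)), z)


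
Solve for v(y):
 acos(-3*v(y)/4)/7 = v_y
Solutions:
 Integral(1/acos(-3*_y/4), (_y, v(y))) = C1 + y/7


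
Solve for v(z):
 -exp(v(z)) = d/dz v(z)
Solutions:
 v(z) = log(1/(C1 + z))


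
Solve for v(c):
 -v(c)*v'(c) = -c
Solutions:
 v(c) = -sqrt(C1 + c^2)
 v(c) = sqrt(C1 + c^2)


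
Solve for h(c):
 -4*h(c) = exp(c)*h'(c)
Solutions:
 h(c) = C1*exp(4*exp(-c))


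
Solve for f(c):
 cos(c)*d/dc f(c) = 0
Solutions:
 f(c) = C1


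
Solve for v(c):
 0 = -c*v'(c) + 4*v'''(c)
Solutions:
 v(c) = C1 + Integral(C2*airyai(2^(1/3)*c/2) + C3*airybi(2^(1/3)*c/2), c)


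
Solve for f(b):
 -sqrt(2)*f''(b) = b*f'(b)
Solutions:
 f(b) = C1 + C2*erf(2^(1/4)*b/2)


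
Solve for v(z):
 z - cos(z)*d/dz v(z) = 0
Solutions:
 v(z) = C1 + Integral(z/cos(z), z)


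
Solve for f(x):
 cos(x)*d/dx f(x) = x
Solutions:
 f(x) = C1 + Integral(x/cos(x), x)


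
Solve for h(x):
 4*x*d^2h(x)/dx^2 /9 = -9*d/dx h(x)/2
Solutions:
 h(x) = C1 + C2/x^(73/8)


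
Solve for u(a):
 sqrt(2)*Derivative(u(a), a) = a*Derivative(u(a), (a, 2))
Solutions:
 u(a) = C1 + C2*a^(1 + sqrt(2))


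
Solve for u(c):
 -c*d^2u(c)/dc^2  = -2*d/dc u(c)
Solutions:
 u(c) = C1 + C2*c^3


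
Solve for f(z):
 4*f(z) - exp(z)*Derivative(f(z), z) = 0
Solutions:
 f(z) = C1*exp(-4*exp(-z))


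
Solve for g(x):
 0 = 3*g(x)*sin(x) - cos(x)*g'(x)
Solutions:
 g(x) = C1/cos(x)^3


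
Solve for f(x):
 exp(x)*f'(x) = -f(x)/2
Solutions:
 f(x) = C1*exp(exp(-x)/2)


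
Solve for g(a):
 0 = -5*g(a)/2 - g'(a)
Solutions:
 g(a) = C1*exp(-5*a/2)


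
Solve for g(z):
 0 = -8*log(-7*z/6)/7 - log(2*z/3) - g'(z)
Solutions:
 g(z) = C1 - 15*z*log(z)/7 + z*(-8*log(7)/7 + log(6)/7 + 15/7 + 2*log(3) - 8*I*pi/7)


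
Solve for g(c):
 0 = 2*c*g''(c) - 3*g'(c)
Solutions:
 g(c) = C1 + C2*c^(5/2)


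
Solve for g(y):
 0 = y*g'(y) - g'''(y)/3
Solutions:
 g(y) = C1 + Integral(C2*airyai(3^(1/3)*y) + C3*airybi(3^(1/3)*y), y)


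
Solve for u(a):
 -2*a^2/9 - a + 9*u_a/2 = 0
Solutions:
 u(a) = C1 + 4*a^3/243 + a^2/9


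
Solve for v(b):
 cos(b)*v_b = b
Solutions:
 v(b) = C1 + Integral(b/cos(b), b)


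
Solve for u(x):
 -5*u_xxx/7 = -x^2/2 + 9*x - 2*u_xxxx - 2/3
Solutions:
 u(x) = C1 + C2*x + C3*x^2 + C4*exp(5*x/14) + 7*x^5/600 - 217*x^4/600 - 4382*x^3/1125


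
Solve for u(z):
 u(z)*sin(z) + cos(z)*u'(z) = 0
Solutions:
 u(z) = C1*cos(z)


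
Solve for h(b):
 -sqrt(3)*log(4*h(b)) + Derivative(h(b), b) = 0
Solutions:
 -sqrt(3)*Integral(1/(log(_y) + 2*log(2)), (_y, h(b)))/3 = C1 - b


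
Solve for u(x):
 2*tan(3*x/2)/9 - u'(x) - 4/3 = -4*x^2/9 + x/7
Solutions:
 u(x) = C1 + 4*x^3/27 - x^2/14 - 4*x/3 - 4*log(cos(3*x/2))/27


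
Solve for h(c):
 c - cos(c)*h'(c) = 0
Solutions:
 h(c) = C1 + Integral(c/cos(c), c)


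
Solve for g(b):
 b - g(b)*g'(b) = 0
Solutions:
 g(b) = -sqrt(C1 + b^2)
 g(b) = sqrt(C1 + b^2)


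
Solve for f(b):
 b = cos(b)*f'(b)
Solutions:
 f(b) = C1 + Integral(b/cos(b), b)


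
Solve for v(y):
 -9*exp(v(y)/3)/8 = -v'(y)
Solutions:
 v(y) = 3*log(-1/(C1 + 9*y)) + 3*log(24)


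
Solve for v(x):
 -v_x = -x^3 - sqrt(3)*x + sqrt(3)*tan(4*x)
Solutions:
 v(x) = C1 + x^4/4 + sqrt(3)*x^2/2 + sqrt(3)*log(cos(4*x))/4
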